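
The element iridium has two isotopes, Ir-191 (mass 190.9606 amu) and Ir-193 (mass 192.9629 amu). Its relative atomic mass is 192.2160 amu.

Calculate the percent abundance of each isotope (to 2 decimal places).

Ir-191: 37.30%, Ir-193: 62.70%

With x = fraction of Ir-191 (so Ir-193 is 1 − x):
190.9606·x + 192.9629·(1 − x) = 192.2160
(190.9606 − 192.9629)·x = 192.2160 − 192.9629
x = -0.7469 / -2.0023 = 0.37302 → 37.30% Ir-191, 62.70% Ir-193.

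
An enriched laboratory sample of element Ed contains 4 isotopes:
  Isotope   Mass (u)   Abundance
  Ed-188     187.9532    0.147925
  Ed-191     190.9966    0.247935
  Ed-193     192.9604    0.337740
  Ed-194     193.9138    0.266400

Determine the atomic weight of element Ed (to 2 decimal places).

191.99 u

The abundance-weighted mean is 0.147925 × 187.9532 + 0.247935 × 190.9966 + 0.337740 × 192.9604 + 0.266400 × 193.9138
= 27.80298 + 47.35474 + 65.17045 + 51.65864 = 191.98681 u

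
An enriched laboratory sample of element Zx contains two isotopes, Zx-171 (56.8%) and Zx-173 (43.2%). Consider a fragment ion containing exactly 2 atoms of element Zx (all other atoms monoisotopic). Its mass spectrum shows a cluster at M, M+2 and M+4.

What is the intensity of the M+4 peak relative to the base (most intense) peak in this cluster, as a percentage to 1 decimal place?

38.0%

Term probabilities: M 0.3226, M+2 0.4908, M+4 0.1866. Base peak = M+2.
P(M+2) = C(2,1) × 0.568^1 × 0.432^1 = 2 × 0.5680 × 0.4320 = 0.490752 (base)
P(M+4) = C(2,2) × 0.568^0 × 0.432^2 = 1 × 1.0000 × 0.186624 = 0.186624
Relative intensity = 0.186624 / 0.490752 × 100 = 38.0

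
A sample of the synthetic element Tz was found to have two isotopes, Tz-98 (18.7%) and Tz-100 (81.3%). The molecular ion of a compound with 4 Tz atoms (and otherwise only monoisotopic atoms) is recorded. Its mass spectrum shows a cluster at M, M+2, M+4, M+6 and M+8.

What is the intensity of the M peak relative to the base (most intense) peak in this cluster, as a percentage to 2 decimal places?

0.28%

Binomial terms of (0.187 + 0.813)^4: M 0.0012, M+2 0.0213, M+4 0.1387, M+6 0.4020, M+8 0.4369 → M+8 is the base peak.
P(M+8) = C(4,4) × 0.187^0 × 0.813^4 = 1 × 1.0000 × 0.43688002 = 0.436880 (base)
P(M) = C(4,0) × 0.187^4 × 0.813^0 = 1 × 0.00122283 × 1.0000 = 0.001223
Relative intensity = 0.001223 / 0.436880 × 100 = 0.28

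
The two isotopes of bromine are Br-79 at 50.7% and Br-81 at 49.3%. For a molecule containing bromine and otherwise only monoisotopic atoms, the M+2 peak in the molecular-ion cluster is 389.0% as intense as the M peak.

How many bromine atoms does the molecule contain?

For n independent Br atoms, I(M+2)/I(M) = n · (abundance Br-81) / (abundance Br-79) = n · 0.493/0.507.
n = 3.890 × 0.507/0.493 = 4.00 ≈ 4

4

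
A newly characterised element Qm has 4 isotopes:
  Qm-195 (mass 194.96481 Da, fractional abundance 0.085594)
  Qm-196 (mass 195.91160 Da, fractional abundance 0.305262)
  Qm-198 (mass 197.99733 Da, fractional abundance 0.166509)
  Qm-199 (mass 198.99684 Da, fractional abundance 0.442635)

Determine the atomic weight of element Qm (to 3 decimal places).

Weight each isotope mass by its fractional abundance: 0.085594 × 194.96481 + 0.305262 × 195.91160 + 0.166509 × 197.99733 + 0.442635 × 198.99684
= 16.687818 + 59.804367 + 32.968337 + 88.082966 = 197.543488 Da

197.543 Da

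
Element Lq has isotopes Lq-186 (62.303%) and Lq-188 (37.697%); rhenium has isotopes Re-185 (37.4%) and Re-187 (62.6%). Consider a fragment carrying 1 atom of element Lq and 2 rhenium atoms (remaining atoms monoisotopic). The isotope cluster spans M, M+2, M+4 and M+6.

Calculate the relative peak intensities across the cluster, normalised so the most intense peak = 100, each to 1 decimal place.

20.7 : 81.9 : 100.0 : 35.1

Element Lq pattern (n=1): 0.62303 : 0.37697
Rhenium pattern (n=2): 0.139876 : 0.468248 : 0.391876
Convolve the two distributions (both contribute in 2-u steps):
  M: 0.62303×0.139876 = 0.087147
  M+2: 0.62303×0.468248 + 0.37697×0.139876 = 0.344462
  M+4: 0.62303×0.391876 + 0.37697×0.468248 = 0.420666
  M+6: 0.37697×0.391876 = 0.147725
Scale to base peak (0.420666) = 100: 20.7 : 81.9 : 100.0 : 35.1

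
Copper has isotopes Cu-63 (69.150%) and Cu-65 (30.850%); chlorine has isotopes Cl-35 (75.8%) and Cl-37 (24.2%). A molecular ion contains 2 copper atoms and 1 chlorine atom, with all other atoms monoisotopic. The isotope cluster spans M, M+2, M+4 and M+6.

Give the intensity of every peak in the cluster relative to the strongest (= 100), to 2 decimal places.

Copper pattern (n=2): 0.47817225 : 0.4266555 : 0.09517225
Chlorine pattern (n=1): 0.7580 : 0.2420
Convolve the two distributions (both contribute in 2-u steps):
  M: 0.47817225×0.7580 = 0.362455
  M+2: 0.47817225×0.2420 + 0.4266555×0.7580 = 0.439123
  M+4: 0.4266555×0.2420 + 0.09517225×0.7580 = 0.175391
  M+6: 0.09517225×0.2420 = 0.023032
Scale to base peak (0.439123) = 100: 82.54 : 100.00 : 39.94 : 5.24

82.54 : 100.00 : 39.94 : 5.24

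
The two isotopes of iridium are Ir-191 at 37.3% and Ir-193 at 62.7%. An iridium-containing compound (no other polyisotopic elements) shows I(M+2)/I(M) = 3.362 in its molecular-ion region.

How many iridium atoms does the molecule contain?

With n Ir atoms, P(M+2)/P(M) = C(n,1)·p^(n−1)q / p^n = n·q/p = n · 0.627/0.373.
n = 3.362 × 0.373/0.627 = 2.00 ≈ 2

2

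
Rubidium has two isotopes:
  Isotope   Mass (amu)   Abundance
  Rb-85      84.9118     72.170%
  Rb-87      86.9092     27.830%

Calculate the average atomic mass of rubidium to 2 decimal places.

85.47 amu

Average mass = Σ (abundance × isotope mass) = 0.72170 × 84.9118 + 0.27830 × 86.9092
= 61.28085 + 24.18683 = 85.46768 amu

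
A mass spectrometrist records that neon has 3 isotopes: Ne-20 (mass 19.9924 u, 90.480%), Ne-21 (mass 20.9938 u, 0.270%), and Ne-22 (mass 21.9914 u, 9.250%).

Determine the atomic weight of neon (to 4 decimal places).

20.1800 u

Average mass = Σ (abundance × isotope mass) = 0.90480 × 19.9924 + 0.00270 × 20.9938 + 0.09250 × 21.9914
= 18.08912 + 0.05668 + 2.03420 = 20.18000 u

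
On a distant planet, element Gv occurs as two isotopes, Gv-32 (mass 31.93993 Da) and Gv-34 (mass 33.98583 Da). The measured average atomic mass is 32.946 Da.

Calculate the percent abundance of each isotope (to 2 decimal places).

With x = fraction of Gv-32 (so Gv-34 is 1 − x):
31.93993·x + 33.98583·(1 − x) = 32.946
(31.93993 − 33.98583)·x = 32.946 − 33.98583
x = -1.03983 / -2.04590 = 0.50825 → 50.83% Gv-32, 49.17% Gv-34.

Gv-32: 50.83%, Gv-34: 49.17%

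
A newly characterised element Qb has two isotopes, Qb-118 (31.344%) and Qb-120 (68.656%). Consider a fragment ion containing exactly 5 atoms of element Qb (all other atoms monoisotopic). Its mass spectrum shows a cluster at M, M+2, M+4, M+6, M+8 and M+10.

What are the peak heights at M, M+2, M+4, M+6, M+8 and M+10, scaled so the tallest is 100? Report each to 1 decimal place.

The 5 Qb atoms are independent, so intensities follow the terms of (0.31344 + 0.68656)^5.
P(M) = 0.31344^5 = 0.003025
P(M+2) = 5 × 0.31344^4 × 0.68656^1 = 0.033133
P(M+4) = 10 × 0.31344^3 × 0.68656^2 = 0.145151
P(M+6) = 10 × 0.31344^2 × 0.68656^3 = 0.317939
P(M+8) = 5 × 0.31344^1 × 0.68656^4 = 0.348208
P(M+10) = 0.68656^5 = 0.152543
The M+8 peak is largest (0.348208); scaling to 100 gives 0.9 : 9.5 : 41.7 : 91.3 : 100.0 : 43.8.

0.9 : 9.5 : 41.7 : 91.3 : 100.0 : 43.8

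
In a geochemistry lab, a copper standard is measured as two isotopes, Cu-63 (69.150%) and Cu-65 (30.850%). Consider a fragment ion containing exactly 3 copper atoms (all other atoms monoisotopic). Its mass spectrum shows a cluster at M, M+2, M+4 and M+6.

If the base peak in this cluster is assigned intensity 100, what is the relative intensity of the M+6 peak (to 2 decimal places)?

Term probabilities: M 0.3307, M+2 0.4425, M+4 0.1974, M+6 0.0294. Base peak = M+2.
P(M+2) = C(3,1) × 0.69150^2 × 0.30850^1 = 3 × 0.47817225 × 0.3085 = 0.442548 (base)
P(M+6) = C(3,3) × 0.69150^0 × 0.30850^3 = 1 × 1.0000 × 0.02936064 = 0.029361
Relative intensity = 0.029361 / 0.442548 × 100 = 6.63

6.63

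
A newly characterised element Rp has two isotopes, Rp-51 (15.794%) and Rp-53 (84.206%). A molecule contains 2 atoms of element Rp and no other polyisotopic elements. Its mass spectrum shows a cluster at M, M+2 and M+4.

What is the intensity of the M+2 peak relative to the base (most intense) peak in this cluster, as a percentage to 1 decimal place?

(0.15794 + 0.84206)^2 gives M 0.0249, M+2 0.2660, M+4 0.7091; the largest is M+4.
P(M+4) = C(2,2) × 0.15794^0 × 0.84206^2 = 1 × 1.0000 × 0.70906504 = 0.709065 (base)
P(M+2) = C(2,1) × 0.15794^1 × 0.84206^1 = 2 × 0.15794 × 0.84206 = 0.265990
Relative intensity = 0.265990 / 0.709065 × 100 = 37.5

37.5%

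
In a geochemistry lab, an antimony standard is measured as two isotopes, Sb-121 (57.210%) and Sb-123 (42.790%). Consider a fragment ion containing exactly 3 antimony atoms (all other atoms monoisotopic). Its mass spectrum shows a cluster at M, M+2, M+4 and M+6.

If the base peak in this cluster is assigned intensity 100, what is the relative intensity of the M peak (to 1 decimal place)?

(0.57210 + 0.42790)^3 gives M 0.1872, M+2 0.4202, M+4 0.3143, M+6 0.0783; the largest is M+2.
P(M+2) = C(3,1) × 0.57210^2 × 0.42790^1 = 3 × 0.32729841 × 0.4279 = 0.420153 (base)
P(M) = C(3,0) × 0.57210^3 × 0.42790^0 = 1 × 0.18724742 × 1.0000 = 0.187247
Relative intensity = 0.187247 / 0.420153 × 100 = 44.6

44.6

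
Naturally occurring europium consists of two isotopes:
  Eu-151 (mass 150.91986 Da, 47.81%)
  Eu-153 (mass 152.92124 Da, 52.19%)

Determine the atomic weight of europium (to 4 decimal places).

Weight each isotope mass by its fractional abundance: 0.4781 × 150.91986 + 0.5219 × 152.92124
= 72.154785 + 79.809595 = 151.964380 Da

151.9644 Da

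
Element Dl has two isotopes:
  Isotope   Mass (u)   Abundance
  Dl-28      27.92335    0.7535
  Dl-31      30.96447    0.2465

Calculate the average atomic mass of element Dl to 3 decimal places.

28.673 u

Average mass = Σ (abundance × isotope mass) = 0.7535 × 27.92335 + 0.2465 × 30.96447
= 21.040244 + 7.632742 = 28.672986 u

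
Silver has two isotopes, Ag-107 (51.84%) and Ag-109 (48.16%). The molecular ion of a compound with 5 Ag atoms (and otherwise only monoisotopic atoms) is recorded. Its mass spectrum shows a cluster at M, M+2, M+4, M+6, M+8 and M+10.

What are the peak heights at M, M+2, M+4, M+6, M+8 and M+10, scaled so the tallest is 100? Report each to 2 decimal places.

The 5 Ag atoms are independent, so intensities follow the terms of (0.5184 + 0.4816)^5.
P(M) = 0.5184^5 = 0.037439
P(M+2) = 5 × 0.5184^4 × 0.4816^1 = 0.173907
P(M+4) = 10 × 0.5184^3 × 0.4816^2 = 0.323123
P(M+6) = 10 × 0.5184^2 × 0.4816^3 = 0.300185
P(M+8) = 5 × 0.5184^1 × 0.4816^4 = 0.139438
P(M+10) = 0.4816^5 = 0.025908
The M+4 peak is largest (0.323123); scaling to 100 gives 11.59 : 53.82 : 100.00 : 92.90 : 43.15 : 8.02.

11.59 : 53.82 : 100.00 : 92.90 : 43.15 : 8.02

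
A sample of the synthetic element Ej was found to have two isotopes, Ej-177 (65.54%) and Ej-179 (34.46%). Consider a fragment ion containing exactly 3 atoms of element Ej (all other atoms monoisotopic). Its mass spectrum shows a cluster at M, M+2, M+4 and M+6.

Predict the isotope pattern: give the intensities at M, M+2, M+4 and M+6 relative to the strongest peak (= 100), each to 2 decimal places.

63.40 : 100.00 : 52.58 : 9.22

Expanding (0.6554 + 0.3446)^3:
P(M) = 0.6554^3 = 0.281527
P(M+2) = 3 × 0.6554^2 × 0.3446^1 = 0.444068
P(M+4) = 3 × 0.6554^1 × 0.3446^2 = 0.233485
P(M+6) = 0.3446^3 = 0.040921
The M+2 peak is largest (0.444068); scaling to 100 gives 63.40 : 100.00 : 52.58 : 9.22.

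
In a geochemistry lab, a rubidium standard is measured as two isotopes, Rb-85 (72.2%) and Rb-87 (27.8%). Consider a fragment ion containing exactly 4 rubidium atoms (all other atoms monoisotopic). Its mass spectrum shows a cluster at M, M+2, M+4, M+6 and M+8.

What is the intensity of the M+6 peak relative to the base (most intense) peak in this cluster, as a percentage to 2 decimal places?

14.83%

Binomial terms of (0.722 + 0.278)^4: M 0.2717, M+2 0.4185, M+4 0.2417, M+6 0.0620, M+8 0.0060 → M+2 is the base peak.
P(M+2) = C(4,1) × 0.722^3 × 0.278^1 = 4 × 0.37636705 × 0.2780 = 0.418520 (base)
P(M+6) = C(4,3) × 0.722^1 × 0.278^3 = 4 × 0.7220 × 0.02148495 = 0.062049
Relative intensity = 0.062049 / 0.418520 × 100 = 14.83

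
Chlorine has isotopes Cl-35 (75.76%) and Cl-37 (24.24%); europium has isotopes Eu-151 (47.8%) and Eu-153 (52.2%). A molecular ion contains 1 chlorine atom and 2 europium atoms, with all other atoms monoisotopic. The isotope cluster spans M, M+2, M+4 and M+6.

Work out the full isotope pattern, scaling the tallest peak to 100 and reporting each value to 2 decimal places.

39.94 : 100.00 : 75.53 : 15.24

Chlorine pattern (n=1): 0.7576 : 0.2424
Europium pattern (n=2): 0.228484 : 0.499032 : 0.272484
Convolve the two distributions (both contribute in 2-u steps):
  M: 0.7576×0.228484 = 0.173099
  M+2: 0.7576×0.499032 + 0.2424×0.228484 = 0.433451
  M+4: 0.7576×0.272484 + 0.2424×0.499032 = 0.327399
  M+6: 0.2424×0.272484 = 0.066050
Scale to base peak (0.433451) = 100: 39.94 : 100.00 : 75.53 : 15.24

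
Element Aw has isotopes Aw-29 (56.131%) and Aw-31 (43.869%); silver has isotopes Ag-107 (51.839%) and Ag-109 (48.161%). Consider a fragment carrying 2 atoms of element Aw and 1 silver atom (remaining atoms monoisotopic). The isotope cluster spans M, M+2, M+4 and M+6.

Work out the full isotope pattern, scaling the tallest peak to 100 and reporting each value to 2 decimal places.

40.13 : 100.00 : 82.78 : 22.77

Element Aw pattern (n=2): 0.31506892 : 0.49248217 : 0.19244892
Silver pattern (n=1): 0.51839 : 0.48161
Convolve the two distributions (both contribute in 2-u steps):
  M: 0.31506892×0.51839 = 0.163329
  M+2: 0.31506892×0.48161 + 0.49248217×0.51839 = 0.407038
  M+4: 0.49248217×0.48161 + 0.19244892×0.51839 = 0.336948
  M+6: 0.19244892×0.48161 = 0.092685
Scale to base peak (0.407038) = 100: 40.13 : 100.00 : 82.78 : 22.77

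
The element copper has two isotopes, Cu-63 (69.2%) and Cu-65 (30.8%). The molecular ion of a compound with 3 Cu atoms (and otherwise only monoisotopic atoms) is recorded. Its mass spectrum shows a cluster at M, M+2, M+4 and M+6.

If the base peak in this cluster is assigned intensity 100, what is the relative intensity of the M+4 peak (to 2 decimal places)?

44.51

Binomial terms of (0.692 + 0.308)^3: M 0.3314, M+2 0.4425, M+4 0.1969, M+6 0.0292 → M+2 is the base peak.
P(M+2) = C(3,1) × 0.692^2 × 0.308^1 = 3 × 0.478864 × 0.3080 = 0.442470 (base)
P(M+4) = C(3,2) × 0.692^1 × 0.308^2 = 3 × 0.6920 × 0.094864 = 0.196938
Relative intensity = 0.196938 / 0.442470 × 100 = 44.51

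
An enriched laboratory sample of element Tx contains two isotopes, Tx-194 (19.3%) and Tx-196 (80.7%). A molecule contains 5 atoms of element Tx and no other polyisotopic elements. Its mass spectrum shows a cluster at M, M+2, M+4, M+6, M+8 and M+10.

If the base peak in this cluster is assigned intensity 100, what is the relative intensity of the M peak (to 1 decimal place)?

0.1

Term probabilities: M 0.0003, M+2 0.0056, M+4 0.0468, M+6 0.1958, M+8 0.4093, M+10 0.3423. Base peak = M+8.
P(M+8) = C(5,4) × 0.193^1 × 0.807^4 = 5 × 0.1930 × 0.42412526 = 0.409281 (base)
P(M) = C(5,0) × 0.193^5 × 0.807^0 = 1 × 0.00026779 × 1.0000 = 0.000268
Relative intensity = 0.000268 / 0.409281 × 100 = 0.1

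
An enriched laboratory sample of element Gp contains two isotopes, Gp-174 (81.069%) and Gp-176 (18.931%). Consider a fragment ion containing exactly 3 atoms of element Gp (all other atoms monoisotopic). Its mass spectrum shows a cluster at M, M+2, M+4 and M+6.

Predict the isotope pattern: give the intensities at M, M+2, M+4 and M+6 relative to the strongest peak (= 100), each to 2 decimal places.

Expanding (0.81069 + 0.18931)^3:
P(M) = 0.81069^3 = 0.532800
P(M+2) = 3 × 0.81069^2 × 0.18931^1 = 0.373254
P(M+4) = 3 × 0.81069^1 × 0.18931^2 = 0.087161
P(M+6) = 0.18931^3 = 0.006785
The M peak is largest (0.532800); scaling to 100 gives 100.00 : 70.06 : 16.36 : 1.27.

100.00 : 70.06 : 16.36 : 1.27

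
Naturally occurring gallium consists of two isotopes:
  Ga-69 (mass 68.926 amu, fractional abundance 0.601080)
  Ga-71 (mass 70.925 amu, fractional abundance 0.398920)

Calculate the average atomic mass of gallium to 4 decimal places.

The abundance-weighted mean is 0.601080 × 68.926 + 0.398920 × 70.925
= 41.43004 + 28.29340 = 69.72344 amu

69.7234 amu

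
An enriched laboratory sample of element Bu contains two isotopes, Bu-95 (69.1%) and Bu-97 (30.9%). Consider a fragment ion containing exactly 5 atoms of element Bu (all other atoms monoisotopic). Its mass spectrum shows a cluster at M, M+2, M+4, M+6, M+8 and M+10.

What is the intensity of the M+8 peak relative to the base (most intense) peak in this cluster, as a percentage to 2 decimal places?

Term probabilities: M 0.1575, M+2 0.3522, M+4 0.3150, M+6 0.1409, M+8 0.0315, M+10 0.0028. Base peak = M+2.
P(M+2) = C(5,1) × 0.691^4 × 0.309^1 = 5 × 0.22798811 × 0.3090 = 0.352242 (base)
P(M+8) = C(5,4) × 0.691^1 × 0.309^4 = 5 × 0.6910 × 0.00911662 = 0.031498
Relative intensity = 0.031498 / 0.352242 × 100 = 8.94

8.94%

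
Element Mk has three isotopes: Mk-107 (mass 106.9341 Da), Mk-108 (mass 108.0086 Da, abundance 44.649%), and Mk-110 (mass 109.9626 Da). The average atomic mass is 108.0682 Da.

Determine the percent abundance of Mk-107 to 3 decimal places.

33.745%

Let x and y be the fractions of Mk-107 and Mk-110. Then x + y = 1 − 0.44649 = 0.55351 and 106.9341x + 109.9626y = 108.0682 − 0.44649×108.0086 = 59.843440186.
Substituting: 106.9341x + 109.9626(0.55351 − x) = 59.843440186
(106.9341 − 109.9626)x = -1.02195854  ⇒  x = 0.33745, y = 0.21606
Mk-107: 33.745%, Mk-110: 21.606%.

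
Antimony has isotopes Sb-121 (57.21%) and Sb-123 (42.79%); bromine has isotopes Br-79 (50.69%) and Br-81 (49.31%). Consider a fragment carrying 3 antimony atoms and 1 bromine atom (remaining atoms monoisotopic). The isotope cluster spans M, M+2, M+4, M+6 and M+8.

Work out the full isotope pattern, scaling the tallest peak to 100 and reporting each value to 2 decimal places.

Antimony pattern (n=3): 0.18724742 : 0.42015297 : 0.3142518 : 0.07834781
Bromine pattern (n=1): 0.5069 : 0.4931
Convolve the two distributions (both contribute in 2-u steps):
  M: 0.18724742×0.5069 = 0.094916
  M+2: 0.18724742×0.4931 + 0.42015297×0.5069 = 0.305307
  M+4: 0.42015297×0.4931 + 0.3142518×0.5069 = 0.366472
  M+6: 0.3142518×0.4931 + 0.07834781×0.5069 = 0.194672
  M+8: 0.07834781×0.4931 = 0.038633
Scale to base peak (0.366472) = 100: 25.90 : 83.31 : 100.00 : 53.12 : 10.54

25.90 : 83.31 : 100.00 : 53.12 : 10.54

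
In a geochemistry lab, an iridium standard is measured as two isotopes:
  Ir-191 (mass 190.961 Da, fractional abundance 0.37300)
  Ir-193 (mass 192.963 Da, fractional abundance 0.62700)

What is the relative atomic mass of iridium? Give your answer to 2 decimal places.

Ar = Σ fᵢ·mᵢ = 0.37300 × 190.961 + 0.62700 × 192.963
= 71.2285 + 120.9878 = 192.2163 Da

192.22 Da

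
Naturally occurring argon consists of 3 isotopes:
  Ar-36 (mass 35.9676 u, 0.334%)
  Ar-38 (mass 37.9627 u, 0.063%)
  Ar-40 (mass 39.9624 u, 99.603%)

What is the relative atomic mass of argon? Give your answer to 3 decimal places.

Weight each isotope mass by its fractional abundance: 0.00334 × 35.9676 + 0.00063 × 37.9627 + 0.99603 × 39.9624
= 0.12013 + 0.02392 + 39.80375 = 39.94780 u

39.948 u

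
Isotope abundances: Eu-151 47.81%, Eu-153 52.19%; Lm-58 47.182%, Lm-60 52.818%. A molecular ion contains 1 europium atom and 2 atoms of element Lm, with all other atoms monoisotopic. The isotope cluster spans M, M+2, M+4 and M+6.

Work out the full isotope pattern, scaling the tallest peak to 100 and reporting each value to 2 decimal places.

27.05 : 90.08 : 100.00 : 37.00

Europium pattern (n=1): 0.4781 : 0.5219
Element Lm pattern (n=2): 0.22261411 : 0.49841178 : 0.27897411
Convolve the two distributions (both contribute in 2-u steps):
  M: 0.4781×0.22261411 = 0.106432
  M+2: 0.4781×0.49841178 + 0.5219×0.22261411 = 0.354473
  M+4: 0.4781×0.27897411 + 0.5219×0.49841178 = 0.393499
  M+6: 0.5219×0.27897411 = 0.145597
Scale to base peak (0.393499) = 100: 27.05 : 90.08 : 100.00 : 37.00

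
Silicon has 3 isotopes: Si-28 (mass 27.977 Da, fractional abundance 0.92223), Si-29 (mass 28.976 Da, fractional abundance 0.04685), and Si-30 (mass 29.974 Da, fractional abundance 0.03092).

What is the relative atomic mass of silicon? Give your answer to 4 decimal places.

28.0856 Da

Average mass = Σ (abundance × isotope mass) = 0.92223 × 27.977 + 0.04685 × 28.976 + 0.03092 × 29.974
= 25.80123 + 1.35753 + 0.92680 = 28.08556 Da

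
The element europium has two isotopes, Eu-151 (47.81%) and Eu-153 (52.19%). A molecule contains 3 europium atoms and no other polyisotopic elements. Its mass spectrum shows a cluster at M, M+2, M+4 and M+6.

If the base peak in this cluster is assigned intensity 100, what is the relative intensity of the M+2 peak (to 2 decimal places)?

Term probabilities: M 0.1093, M+2 0.3579, M+4 0.3907, M+6 0.1422. Base peak = M+4.
P(M+4) = C(3,2) × 0.4781^1 × 0.5219^2 = 3 × 0.4781 × 0.27237961 = 0.390674 (base)
P(M+2) = C(3,1) × 0.4781^2 × 0.5219^1 = 3 × 0.22857961 × 0.5219 = 0.357887
Relative intensity = 0.357887 / 0.390674 × 100 = 91.61

91.61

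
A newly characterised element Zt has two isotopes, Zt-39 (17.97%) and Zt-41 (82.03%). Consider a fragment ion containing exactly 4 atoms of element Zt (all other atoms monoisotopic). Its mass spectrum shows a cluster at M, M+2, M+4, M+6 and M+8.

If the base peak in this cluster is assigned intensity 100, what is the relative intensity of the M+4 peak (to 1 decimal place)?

28.8

(0.1797 + 0.8203)^4 gives M 0.0010, M+2 0.0190, M+4 0.1304, M+6 0.3968, M+8 0.4528; the largest is M+8.
P(M+8) = C(4,4) × 0.1797^0 × 0.8203^4 = 1 × 1.0000 × 0.45278376 = 0.452784 (base)
P(M+4) = C(4,2) × 0.1797^2 × 0.8203^2 = 6 × 0.03229209 × 0.67289209 = 0.130375
Relative intensity = 0.130375 / 0.452784 × 100 = 28.8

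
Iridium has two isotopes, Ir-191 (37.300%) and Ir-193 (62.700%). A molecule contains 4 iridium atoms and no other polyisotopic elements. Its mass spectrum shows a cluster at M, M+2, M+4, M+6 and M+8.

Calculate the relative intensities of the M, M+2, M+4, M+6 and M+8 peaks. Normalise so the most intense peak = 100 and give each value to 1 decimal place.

5.3 : 35.4 : 89.2 : 100.0 : 42.0

The 4 Ir atoms are independent, so intensities follow the terms of (0.37300 + 0.62700)^4.
P(M) = 0.37300^4 = 0.019357
P(M+2) = 4 × 0.37300^3 × 0.62700^1 = 0.130153
P(M+4) = 6 × 0.37300^2 × 0.62700^2 = 0.328174
P(M+6) = 4 × 0.37300^1 × 0.62700^3 = 0.367766
P(M+8) = 0.62700^4 = 0.154550
The M+6 peak is largest (0.367766); scaling to 100 gives 5.3 : 35.4 : 89.2 : 100.0 : 42.0.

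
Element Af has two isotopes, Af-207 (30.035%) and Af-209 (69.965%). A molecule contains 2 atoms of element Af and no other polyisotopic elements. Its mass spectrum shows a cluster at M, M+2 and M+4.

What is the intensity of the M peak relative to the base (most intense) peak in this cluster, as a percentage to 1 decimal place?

18.4%

(0.30035 + 0.69965)^2 gives M 0.0902, M+2 0.4203, M+4 0.4895; the largest is M+4.
P(M+4) = C(2,2) × 0.30035^0 × 0.69965^2 = 1 × 1.0000 × 0.48951012 = 0.489510 (base)
P(M) = C(2,0) × 0.30035^2 × 0.69965^0 = 1 × 0.09021012 × 1.0000 = 0.090210
Relative intensity = 0.090210 / 0.489510 × 100 = 18.4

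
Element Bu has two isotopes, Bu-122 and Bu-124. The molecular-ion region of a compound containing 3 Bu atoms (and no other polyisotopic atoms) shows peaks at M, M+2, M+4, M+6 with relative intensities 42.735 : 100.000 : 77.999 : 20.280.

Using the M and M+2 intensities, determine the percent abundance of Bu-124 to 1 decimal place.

43.8%

Let p = fractional abundance of Bu-122. I(M+2)/I(M) = [C(3,1)·p^2·(1−p)] / p^3 = 3·(1−p)/p = 100.000/42.735 = 2.3400
(1−p)/p = 2.3400/3 = 0.7800  ⇒  p = 1/(1 + 0.7800) = 0.5618
Bu-122: 56.2%, Bu-124: 43.8%.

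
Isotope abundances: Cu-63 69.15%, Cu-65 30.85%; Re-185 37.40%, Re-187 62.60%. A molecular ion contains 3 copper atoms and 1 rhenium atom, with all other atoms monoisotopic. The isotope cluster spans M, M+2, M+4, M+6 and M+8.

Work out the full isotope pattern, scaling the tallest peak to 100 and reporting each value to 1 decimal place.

Copper pattern (n=3): 0.33065611 : 0.44254842 : 0.19743483 : 0.02936064
Rhenium pattern (n=1): 0.3740 : 0.6260
Convolve the two distributions (both contribute in 2-u steps):
  M: 0.33065611×0.3740 = 0.123665
  M+2: 0.33065611×0.6260 + 0.44254842×0.3740 = 0.372504
  M+4: 0.44254842×0.6260 + 0.19743483×0.3740 = 0.350876
  M+6: 0.19743483×0.6260 + 0.02936064×0.3740 = 0.134575
  M+8: 0.02936064×0.6260 = 0.018380
Scale to base peak (0.372504) = 100: 33.2 : 100.0 : 94.2 : 36.1 : 4.9

33.2 : 100.0 : 94.2 : 36.1 : 4.9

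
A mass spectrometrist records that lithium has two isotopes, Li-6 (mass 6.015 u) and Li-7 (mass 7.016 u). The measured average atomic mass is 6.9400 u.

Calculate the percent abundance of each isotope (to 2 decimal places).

Li-6: 7.59%, Li-7: 92.41%

With x = fraction of Li-6 (so Li-7 is 1 − x):
6.015·x + 7.016·(1 − x) = 6.9400
(6.015 − 7.016)·x = 6.9400 − 7.016
x = -0.0760 / -1.001 = 0.07592 → 7.59% Li-6, 92.41% Li-7.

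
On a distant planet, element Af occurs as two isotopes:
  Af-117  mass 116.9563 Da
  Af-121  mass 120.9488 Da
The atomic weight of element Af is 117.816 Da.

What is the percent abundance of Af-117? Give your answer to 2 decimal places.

78.47%

Writing the weighted mean with unknown fraction x of Af-117:
116.9563·x + 120.9488·(1 − x) = 117.816
(116.9563 − 120.9488)·x = 117.816 − 120.9488
x = -3.1328 / -3.9925 = 0.78467 → 78.47% Af-117, 21.53% Af-121.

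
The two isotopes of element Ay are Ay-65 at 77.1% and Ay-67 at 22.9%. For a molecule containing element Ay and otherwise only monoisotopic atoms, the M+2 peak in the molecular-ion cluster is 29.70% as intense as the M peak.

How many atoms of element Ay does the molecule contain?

For n independent Ay atoms, I(M+2)/I(M) = n · (abundance Ay-67) / (abundance Ay-65) = n · 0.229/0.771.
n = 0.2970 × 0.771/0.229 = 1.00 ≈ 1

1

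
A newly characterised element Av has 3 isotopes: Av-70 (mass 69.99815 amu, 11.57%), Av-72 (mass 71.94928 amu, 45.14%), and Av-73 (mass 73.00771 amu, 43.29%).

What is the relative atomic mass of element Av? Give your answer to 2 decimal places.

Weight each isotope mass by its fractional abundance: 0.1157 × 69.99815 + 0.4514 × 71.94928 + 0.4329 × 73.00771
= 8.098786 + 32.477905 + 31.605038 = 72.181729 amu

72.18 amu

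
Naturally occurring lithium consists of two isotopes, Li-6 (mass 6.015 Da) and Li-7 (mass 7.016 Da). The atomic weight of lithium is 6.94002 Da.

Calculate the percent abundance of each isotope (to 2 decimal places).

Let x be the fractional abundance of Li-6; then Li-7 has abundance 1 − x.
6.015·x + 7.016·(1 − x) = 6.94002
(6.015 − 7.016)·x = 6.94002 − 7.016
x = -0.07598 / -1.001 = 0.07590 → 7.59% Li-6, 92.41% Li-7.

Li-6: 7.59%, Li-7: 92.41%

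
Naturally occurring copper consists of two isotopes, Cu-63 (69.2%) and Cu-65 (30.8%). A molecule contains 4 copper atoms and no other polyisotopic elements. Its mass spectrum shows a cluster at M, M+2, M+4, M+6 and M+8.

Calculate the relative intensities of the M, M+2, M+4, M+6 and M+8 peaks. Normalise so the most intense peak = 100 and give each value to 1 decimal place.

56.2 : 100.0 : 66.8 : 19.8 : 2.2

The 4 Cu atoms are independent, so intensities follow the terms of (0.692 + 0.308)^4.
P(M) = 0.692^4 = 0.229311
P(M+2) = 4 × 0.692^3 × 0.308^1 = 0.408253
P(M+4) = 6 × 0.692^2 × 0.308^2 = 0.272562
P(M+6) = 4 × 0.692^1 × 0.308^3 = 0.080876
P(M+8) = 0.308^4 = 0.008999
The M+2 peak is largest (0.408253); scaling to 100 gives 56.2 : 100.0 : 66.8 : 19.8 : 2.2.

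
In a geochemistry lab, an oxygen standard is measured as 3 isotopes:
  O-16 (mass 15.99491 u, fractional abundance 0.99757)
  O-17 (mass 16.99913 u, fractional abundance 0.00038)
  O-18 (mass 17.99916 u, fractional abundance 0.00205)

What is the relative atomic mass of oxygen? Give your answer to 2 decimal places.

16.00 u

Ar = Σ fᵢ·mᵢ = 0.99757 × 15.99491 + 0.00038 × 16.99913 + 0.00205 × 17.99916
= 15.956042 + 0.006460 + 0.036898 = 15.999400 u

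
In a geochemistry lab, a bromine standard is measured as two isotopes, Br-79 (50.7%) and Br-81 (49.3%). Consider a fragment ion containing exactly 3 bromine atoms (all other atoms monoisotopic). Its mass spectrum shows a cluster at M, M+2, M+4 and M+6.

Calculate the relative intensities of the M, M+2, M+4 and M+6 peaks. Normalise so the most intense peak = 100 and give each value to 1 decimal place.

34.3 : 100.0 : 97.2 : 31.5

Expanding (0.507 + 0.493)^3:
P(M) = 0.507^3 = 0.130324
P(M+2) = 3 × 0.507^2 × 0.493^1 = 0.380175
P(M+4) = 3 × 0.507^1 × 0.493^2 = 0.369678
P(M+6) = 0.493^3 = 0.119823
The M+2 peak is largest (0.380175); scaling to 100 gives 34.3 : 100.0 : 97.2 : 31.5.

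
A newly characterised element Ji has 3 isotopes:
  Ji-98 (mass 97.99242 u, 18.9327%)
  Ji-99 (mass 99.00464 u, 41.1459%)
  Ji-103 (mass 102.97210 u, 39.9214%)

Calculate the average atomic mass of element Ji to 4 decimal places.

Average mass = Σ (abundance × isotope mass) = 0.189327 × 97.99242 + 0.411459 × 99.00464 + 0.399214 × 102.97210
= 18.552611 + 40.736350 + 41.107904 = 100.396865 u

100.3969 u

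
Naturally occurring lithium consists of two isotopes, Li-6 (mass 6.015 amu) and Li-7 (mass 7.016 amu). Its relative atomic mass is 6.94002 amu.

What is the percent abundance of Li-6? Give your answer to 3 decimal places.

Let x be the fractional abundance of Li-6; then Li-7 has abundance 1 − x.
6.015·x + 7.016·(1 − x) = 6.94002
(6.015 − 7.016)·x = 6.94002 − 7.016
x = -0.07598 / -1.001 = 0.07590 → 7.590% Li-6, 92.410% Li-7.

7.590%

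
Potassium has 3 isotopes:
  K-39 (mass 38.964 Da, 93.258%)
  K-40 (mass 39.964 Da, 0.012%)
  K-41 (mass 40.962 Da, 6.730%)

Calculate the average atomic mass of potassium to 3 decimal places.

Ar = Σ fᵢ·mᵢ = 0.93258 × 38.964 + 0.00012 × 39.964 + 0.06730 × 40.962
= 36.3370 + 0.0048 + 2.7567 = 39.0985 Da

39.099 Da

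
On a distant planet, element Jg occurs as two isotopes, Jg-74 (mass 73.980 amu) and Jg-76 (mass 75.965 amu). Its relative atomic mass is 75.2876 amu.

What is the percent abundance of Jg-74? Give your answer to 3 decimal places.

Writing the weighted mean with unknown fraction x of Jg-74:
73.980·x + 75.965·(1 − x) = 75.2876
(73.980 − 75.965)·x = 75.2876 − 75.965
x = -0.6774 / -1.985 = 0.34126 → 34.126% Jg-74, 65.874% Jg-76.

34.126%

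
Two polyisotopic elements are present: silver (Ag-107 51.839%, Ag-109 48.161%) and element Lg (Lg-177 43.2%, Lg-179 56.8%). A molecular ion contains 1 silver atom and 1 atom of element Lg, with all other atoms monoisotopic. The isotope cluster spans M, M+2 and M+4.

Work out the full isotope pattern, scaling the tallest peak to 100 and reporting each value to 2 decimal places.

44.57 : 100.00 : 54.44

Silver pattern (n=1): 0.51839 : 0.48161
Element Lg pattern (n=1): 0.4320 : 0.5680
Convolve the two distributions (both contribute in 2-u steps):
  M: 0.51839×0.4320 = 0.223944
  M+2: 0.51839×0.5680 + 0.48161×0.4320 = 0.502501
  M+4: 0.48161×0.5680 = 0.273554
Scale to base peak (0.502501) = 100: 44.57 : 100.00 : 54.44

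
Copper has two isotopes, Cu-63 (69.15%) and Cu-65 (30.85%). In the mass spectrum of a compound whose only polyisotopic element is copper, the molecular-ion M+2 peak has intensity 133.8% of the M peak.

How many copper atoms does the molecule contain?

3

The M+2/M ratio from n Cu atoms is n · q/p = n · 0.3085/0.6915.
n = 1.338 × 0.6915/0.3085 = 3.00 ≈ 3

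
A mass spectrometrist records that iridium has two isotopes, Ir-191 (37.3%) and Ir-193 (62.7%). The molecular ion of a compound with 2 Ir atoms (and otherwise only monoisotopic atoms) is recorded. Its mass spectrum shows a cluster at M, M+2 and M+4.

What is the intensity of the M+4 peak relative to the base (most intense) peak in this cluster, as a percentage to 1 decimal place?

84.0%

(0.373 + 0.627)^2 gives M 0.1391, M+2 0.4677, M+4 0.3931; the largest is M+2.
P(M+2) = C(2,1) × 0.373^1 × 0.627^1 = 2 × 0.3730 × 0.6270 = 0.467742 (base)
P(M+4) = C(2,2) × 0.373^0 × 0.627^2 = 1 × 1.0000 × 0.393129 = 0.393129
Relative intensity = 0.393129 / 0.467742 × 100 = 84.0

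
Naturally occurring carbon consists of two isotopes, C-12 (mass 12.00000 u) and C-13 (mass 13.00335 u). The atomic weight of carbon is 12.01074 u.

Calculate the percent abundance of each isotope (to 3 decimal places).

C-12: 98.930%, C-13: 1.070%

Writing the weighted mean with unknown fraction x of C-12:
12.00000·x + 13.00335·(1 − x) = 12.01074
(12.00000 − 13.00335)·x = 12.01074 − 13.00335
x = -0.99261 / -1.00335 = 0.98930 → 98.930% C-12, 1.070% C-13.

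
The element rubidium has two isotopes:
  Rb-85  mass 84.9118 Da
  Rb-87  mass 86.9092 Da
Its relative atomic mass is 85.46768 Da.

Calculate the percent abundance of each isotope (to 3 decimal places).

Writing the weighted mean with unknown fraction x of Rb-85:
84.9118·x + 86.9092·(1 − x) = 85.46768
(84.9118 − 86.9092)·x = 85.46768 − 86.9092
x = -1.44152 / -1.9974 = 0.72170 → 72.170% Rb-85, 27.830% Rb-87.

Rb-85: 72.170%, Rb-87: 27.830%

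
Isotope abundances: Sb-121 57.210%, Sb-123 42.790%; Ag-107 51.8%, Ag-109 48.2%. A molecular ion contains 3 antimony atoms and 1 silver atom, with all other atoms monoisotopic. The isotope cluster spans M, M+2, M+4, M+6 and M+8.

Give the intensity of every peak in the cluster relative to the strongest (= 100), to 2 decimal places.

Antimony pattern (n=3): 0.18724742 : 0.42015297 : 0.3142518 : 0.07834781
Silver pattern (n=1): 0.5180 : 0.4820
Convolve the two distributions (both contribute in 2-u steps):
  M: 0.18724742×0.5180 = 0.096994
  M+2: 0.18724742×0.4820 + 0.42015297×0.5180 = 0.307892
  M+4: 0.42015297×0.4820 + 0.3142518×0.5180 = 0.365296
  M+6: 0.3142518×0.4820 + 0.07834781×0.5180 = 0.192054
  M+8: 0.07834781×0.4820 = 0.037764
Scale to base peak (0.365296) = 100: 26.55 : 84.29 : 100.00 : 52.57 : 10.34

26.55 : 84.29 : 100.00 : 52.57 : 10.34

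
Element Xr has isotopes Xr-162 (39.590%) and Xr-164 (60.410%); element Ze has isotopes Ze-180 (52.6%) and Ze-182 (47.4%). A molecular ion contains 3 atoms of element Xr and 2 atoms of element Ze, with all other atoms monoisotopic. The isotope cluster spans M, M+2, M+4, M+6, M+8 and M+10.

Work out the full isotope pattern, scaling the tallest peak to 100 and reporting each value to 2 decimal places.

5.04 : 32.13 : 80.81 : 100.00 : 60.81 : 14.53

Element Xr pattern (n=3): 0.0620521 : 0.28405412 : 0.43343545 : 0.22045833
Element Ze pattern (n=2): 0.276676 : 0.498648 : 0.224676
Convolve the two distributions (both contribute in 2-u steps):
  M: 0.0620521×0.276676 = 0.017168
  M+2: 0.0620521×0.498648 + 0.28405412×0.276676 = 0.109533
  M+4: 0.0620521×0.224676 + 0.28405412×0.498648 + 0.43343545×0.276676 = 0.275506
  M+6: 0.28405412×0.224676 + 0.43343545×0.498648 + 0.22045833×0.276676 = 0.340947
  M+8: 0.43343545×0.224676 + 0.22045833×0.498648 = 0.207314
  M+10: 0.22045833×0.224676 = 0.049532
Scale to base peak (0.340947) = 100: 5.04 : 32.13 : 80.81 : 100.00 : 60.81 : 14.53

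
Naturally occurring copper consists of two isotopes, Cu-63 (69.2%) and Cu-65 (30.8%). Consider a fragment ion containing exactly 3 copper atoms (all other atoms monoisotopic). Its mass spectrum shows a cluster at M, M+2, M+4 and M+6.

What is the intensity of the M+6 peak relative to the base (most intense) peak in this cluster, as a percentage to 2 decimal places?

(0.692 + 0.308)^3 gives M 0.3314, M+2 0.4425, M+4 0.1969, M+6 0.0292; the largest is M+2.
P(M+2) = C(3,1) × 0.692^2 × 0.308^1 = 3 × 0.478864 × 0.3080 = 0.442470 (base)
P(M+6) = C(3,3) × 0.692^0 × 0.308^3 = 1 × 1.0000 × 0.02921811 = 0.029218
Relative intensity = 0.029218 / 0.442470 × 100 = 6.60

6.60%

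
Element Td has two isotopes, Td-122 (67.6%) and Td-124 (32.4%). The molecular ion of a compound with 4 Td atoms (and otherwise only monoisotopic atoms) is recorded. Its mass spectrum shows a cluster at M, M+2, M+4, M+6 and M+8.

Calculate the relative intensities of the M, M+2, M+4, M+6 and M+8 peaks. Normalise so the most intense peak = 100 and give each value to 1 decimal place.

The 4 Td atoms are independent, so intensities follow the terms of (0.676 + 0.324)^4.
P(M) = 0.676^4 = 0.208827
P(M+2) = 4 × 0.676^3 × 0.324^1 = 0.400355
P(M+4) = 6 × 0.676^2 × 0.324^2 = 0.287829
P(M+6) = 4 × 0.676^1 × 0.324^3 = 0.091969
P(M+8) = 0.324^4 = 0.011020
The M+2 peak is largest (0.400355); scaling to 100 gives 52.2 : 100.0 : 71.9 : 23.0 : 2.8.

52.2 : 100.0 : 71.9 : 23.0 : 2.8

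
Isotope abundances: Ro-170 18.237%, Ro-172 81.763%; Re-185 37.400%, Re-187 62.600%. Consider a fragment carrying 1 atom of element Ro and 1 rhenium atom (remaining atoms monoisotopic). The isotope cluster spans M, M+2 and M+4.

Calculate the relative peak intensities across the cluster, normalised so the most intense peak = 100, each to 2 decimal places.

13.33 : 82.05 : 100.00

Element Ro pattern (n=1): 0.18237 : 0.81763
Rhenium pattern (n=1): 0.3740 : 0.6260
Convolve the two distributions (both contribute in 2-u steps):
  M: 0.18237×0.3740 = 0.068206
  M+2: 0.18237×0.6260 + 0.81763×0.3740 = 0.419957
  M+4: 0.81763×0.6260 = 0.511836
Scale to base peak (0.511836) = 100: 13.33 : 82.05 : 100.00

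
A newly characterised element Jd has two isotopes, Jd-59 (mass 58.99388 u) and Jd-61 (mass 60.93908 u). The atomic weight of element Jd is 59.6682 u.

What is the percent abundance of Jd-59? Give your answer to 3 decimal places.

65.334%

Let x be the fractional abundance of Jd-59; then Jd-61 has abundance 1 − x.
58.99388·x + 60.93908·(1 − x) = 59.6682
(58.99388 − 60.93908)·x = 59.6682 − 60.93908
x = -1.27088 / -1.94520 = 0.65334 → 65.334% Jd-59, 34.666% Jd-61.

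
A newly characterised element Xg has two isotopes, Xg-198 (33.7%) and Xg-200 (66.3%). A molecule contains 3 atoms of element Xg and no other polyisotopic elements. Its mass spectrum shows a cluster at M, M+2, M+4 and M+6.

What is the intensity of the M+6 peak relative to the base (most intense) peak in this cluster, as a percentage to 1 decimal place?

Binomial terms of (0.337 + 0.663)^3: M 0.0383, M+2 0.2259, M+4 0.4444, M+6 0.2914 → M+4 is the base peak.
P(M+4) = C(3,2) × 0.337^1 × 0.663^2 = 3 × 0.3370 × 0.439569 = 0.444404 (base)
P(M+6) = C(3,3) × 0.337^0 × 0.663^3 = 1 × 1.0000 × 0.29143425 = 0.291434
Relative intensity = 0.291434 / 0.444404 × 100 = 65.6

65.6%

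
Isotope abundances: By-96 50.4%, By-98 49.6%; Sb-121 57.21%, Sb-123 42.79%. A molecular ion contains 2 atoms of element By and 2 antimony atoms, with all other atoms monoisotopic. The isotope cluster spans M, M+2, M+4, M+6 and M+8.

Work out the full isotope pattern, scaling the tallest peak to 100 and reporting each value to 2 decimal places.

Element By pattern (n=2): 0.254016 : 0.499968 : 0.246016
Antimony pattern (n=2): 0.32729841 : 0.48960318 : 0.18309841
Convolve the two distributions (both contribute in 2-u steps):
  M: 0.254016×0.32729841 = 0.083139
  M+2: 0.254016×0.48960318 + 0.499968×0.32729841 = 0.288006
  M+4: 0.254016×0.18309841 + 0.499968×0.48960318 + 0.246016×0.32729841 = 0.371816
  M+6: 0.499968×0.18309841 + 0.246016×0.48960318 = 0.211994
  M+8: 0.246016×0.18309841 = 0.045045
Scale to base peak (0.371816) = 100: 22.36 : 77.46 : 100.00 : 57.02 : 12.11

22.36 : 77.46 : 100.00 : 57.02 : 12.11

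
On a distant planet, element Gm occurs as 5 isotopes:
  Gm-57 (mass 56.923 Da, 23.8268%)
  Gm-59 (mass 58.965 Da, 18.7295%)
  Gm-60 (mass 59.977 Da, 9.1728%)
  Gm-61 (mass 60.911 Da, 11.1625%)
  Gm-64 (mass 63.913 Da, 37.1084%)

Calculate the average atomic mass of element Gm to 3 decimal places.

Ar = Σ fᵢ·mᵢ = 0.238268 × 56.923 + 0.187295 × 58.965 + 0.091728 × 59.977 + 0.111625 × 60.911 + 0.371084 × 63.913
= 13.5629 + 11.0438 + 5.5016 + 6.7992 + 23.7171 = 60.6246 Da

60.625 Da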